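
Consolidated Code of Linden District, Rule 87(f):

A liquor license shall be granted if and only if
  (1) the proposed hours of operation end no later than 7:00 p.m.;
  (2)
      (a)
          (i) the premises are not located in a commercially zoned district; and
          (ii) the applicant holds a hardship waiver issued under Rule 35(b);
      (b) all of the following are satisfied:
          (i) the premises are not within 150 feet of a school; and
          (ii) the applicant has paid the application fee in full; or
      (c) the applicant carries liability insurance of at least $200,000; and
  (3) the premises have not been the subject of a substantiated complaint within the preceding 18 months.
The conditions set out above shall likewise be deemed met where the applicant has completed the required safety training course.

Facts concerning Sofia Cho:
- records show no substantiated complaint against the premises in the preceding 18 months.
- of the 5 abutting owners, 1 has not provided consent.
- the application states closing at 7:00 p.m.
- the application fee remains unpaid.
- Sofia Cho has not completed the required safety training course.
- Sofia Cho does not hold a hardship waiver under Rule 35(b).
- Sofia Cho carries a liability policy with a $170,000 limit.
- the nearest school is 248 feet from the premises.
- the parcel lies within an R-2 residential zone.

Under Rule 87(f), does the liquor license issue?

No — denied.

(1) closes by 7 p.m. — holds.
(i) not (commercially zoned) — satisfied.
(ii) hardship waiver — not met.
(a): T AND F → false.
(i) ≥150 ft from school — holds.
(ii) fee paid — not satisfied.
(b) = T AND F = false.
(c) insurance ≥ $200,000 — fails.
(2) = F OR F OR F = false.
(3) no complaint in 18 mo. — satisfied.
Overall: T AND F AND T → false.
Exception (safety training) — not satisfied.
Result: main false OR exception false → false.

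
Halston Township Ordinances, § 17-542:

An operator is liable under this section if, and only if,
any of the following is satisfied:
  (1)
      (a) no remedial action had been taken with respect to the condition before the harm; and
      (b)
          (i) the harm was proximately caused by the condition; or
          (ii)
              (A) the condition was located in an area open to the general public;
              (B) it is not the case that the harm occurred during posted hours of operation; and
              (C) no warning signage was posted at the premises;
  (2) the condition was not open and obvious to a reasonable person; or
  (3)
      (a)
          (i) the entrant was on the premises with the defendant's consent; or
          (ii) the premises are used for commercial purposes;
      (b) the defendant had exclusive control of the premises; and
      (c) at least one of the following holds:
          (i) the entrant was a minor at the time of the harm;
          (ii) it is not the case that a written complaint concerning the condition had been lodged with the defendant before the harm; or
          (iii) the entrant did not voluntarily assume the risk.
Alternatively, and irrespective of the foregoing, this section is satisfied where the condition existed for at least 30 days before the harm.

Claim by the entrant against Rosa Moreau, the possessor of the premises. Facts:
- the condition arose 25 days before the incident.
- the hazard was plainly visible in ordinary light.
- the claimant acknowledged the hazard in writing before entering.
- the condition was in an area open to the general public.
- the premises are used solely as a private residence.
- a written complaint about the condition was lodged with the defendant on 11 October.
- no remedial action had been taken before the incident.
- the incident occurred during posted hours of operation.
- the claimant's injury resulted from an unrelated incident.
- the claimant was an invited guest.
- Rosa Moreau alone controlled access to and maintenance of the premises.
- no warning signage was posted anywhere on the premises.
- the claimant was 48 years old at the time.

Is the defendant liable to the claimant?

No — not liable.

(a) no remedial action — met.
(i) proximate cause — not met.
(A) public area — met.
(B) not (during posted hours) — not satisfied.
(C) no signage posted — met.
(ii): T AND F AND T → false.
(b) = F OR F = false.
(1) = T AND F = false.
(2) not open/obvious — not satisfied.
(i) consent to enter — holds.
(ii) commercial use — fails.
(a) = T OR F = true.
(b) exclusive control — met.
(i) entrant a minor — not met.
(ii) not (complaint lodged) — fails.
(iii) no assumed risk — not satisfied.
So (c) is not satisfied (F OR F OR F).
So (3) is not satisfied (T AND T AND F).
Overall: F OR F OR F → false.
Exception (condition ≥30 days old) — not satisfied.
Result: main false OR exception false → false.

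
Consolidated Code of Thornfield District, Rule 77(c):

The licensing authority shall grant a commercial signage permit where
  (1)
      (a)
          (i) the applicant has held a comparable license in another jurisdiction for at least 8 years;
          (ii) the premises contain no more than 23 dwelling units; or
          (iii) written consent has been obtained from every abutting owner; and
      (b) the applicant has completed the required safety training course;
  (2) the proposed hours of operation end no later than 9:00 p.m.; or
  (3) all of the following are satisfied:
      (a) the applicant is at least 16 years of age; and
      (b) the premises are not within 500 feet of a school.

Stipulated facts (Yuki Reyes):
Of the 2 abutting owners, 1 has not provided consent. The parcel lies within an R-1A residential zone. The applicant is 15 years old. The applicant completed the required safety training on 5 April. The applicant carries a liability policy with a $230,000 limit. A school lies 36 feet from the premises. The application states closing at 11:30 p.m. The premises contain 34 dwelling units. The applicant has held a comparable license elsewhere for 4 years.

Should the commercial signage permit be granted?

(i) prior license ≥ 8 yr — fails.
(ii) ≤ 23 units — not satisfied.
(iii) all abutters consent — not satisfied.
(a): F OR F OR F → false.
(b) safety training — met.
So (1) is not satisfied (F AND T).
(2) closes by 9 p.m. — not satisfied.
(a) age ≥ 16 — fails.
(b) ≥500 ft from school — not met.
So (3) is not satisfied (F AND F).
Overall = F OR F OR F = false.

No — denied.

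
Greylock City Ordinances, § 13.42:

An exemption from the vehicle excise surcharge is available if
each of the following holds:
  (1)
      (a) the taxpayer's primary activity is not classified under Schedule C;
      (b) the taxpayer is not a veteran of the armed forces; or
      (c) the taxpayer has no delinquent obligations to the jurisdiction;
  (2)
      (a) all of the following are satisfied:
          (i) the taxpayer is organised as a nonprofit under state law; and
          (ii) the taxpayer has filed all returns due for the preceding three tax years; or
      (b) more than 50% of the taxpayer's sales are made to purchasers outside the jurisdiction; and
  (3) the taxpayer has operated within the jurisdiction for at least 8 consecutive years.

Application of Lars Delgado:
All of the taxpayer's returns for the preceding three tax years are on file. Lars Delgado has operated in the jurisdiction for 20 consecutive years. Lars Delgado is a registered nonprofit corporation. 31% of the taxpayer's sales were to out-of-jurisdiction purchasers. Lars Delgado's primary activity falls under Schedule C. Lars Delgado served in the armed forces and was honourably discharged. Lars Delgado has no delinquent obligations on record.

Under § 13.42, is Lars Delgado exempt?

(a) not (Schedule C activity) — fails.
(b) not (veteran) — not satisfied.
(c) no delinquency — satisfied.
(1): F OR F OR T → true.
(i) nonprofit — holds.
(ii) returns current — met.
So (a) is satisfied (T AND T).
(b) >50% out-of-jur. sales — fails.
So (2) is satisfied (T OR F).
(3) ≥ 8 yrs in jurisdiction — met.
So Overall is satisfied (T AND T AND T).

Yes — exempt.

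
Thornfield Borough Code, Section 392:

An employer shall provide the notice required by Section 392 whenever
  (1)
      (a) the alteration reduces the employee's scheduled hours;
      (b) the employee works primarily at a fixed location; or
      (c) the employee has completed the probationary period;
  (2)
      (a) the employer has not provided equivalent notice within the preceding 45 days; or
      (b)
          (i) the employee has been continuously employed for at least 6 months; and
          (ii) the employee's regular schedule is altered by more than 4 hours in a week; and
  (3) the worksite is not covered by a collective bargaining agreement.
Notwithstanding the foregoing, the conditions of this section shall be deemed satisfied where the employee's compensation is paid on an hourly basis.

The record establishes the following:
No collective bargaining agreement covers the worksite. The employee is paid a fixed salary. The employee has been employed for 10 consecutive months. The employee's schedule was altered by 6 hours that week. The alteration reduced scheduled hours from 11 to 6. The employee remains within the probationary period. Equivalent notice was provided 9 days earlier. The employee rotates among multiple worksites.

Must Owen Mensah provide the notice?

(a) hours reduced — satisfied.
(b) fixed location — not satisfied.
(c) past probation — fails.
(1): T OR F OR F → true.
(a) no recent notice — fails.
(i) tenure ≥ 6 mo. — met.
(ii) schedule shift > 4h — satisfied.
So (b) is satisfied (T AND T).
(2) = F OR T = true.
(3) no CBA — met.
So Overall is satisfied (T AND T AND T).
Exception (hourly-paid) — not satisfied.
Result: main true OR exception false → true.

Yes — required.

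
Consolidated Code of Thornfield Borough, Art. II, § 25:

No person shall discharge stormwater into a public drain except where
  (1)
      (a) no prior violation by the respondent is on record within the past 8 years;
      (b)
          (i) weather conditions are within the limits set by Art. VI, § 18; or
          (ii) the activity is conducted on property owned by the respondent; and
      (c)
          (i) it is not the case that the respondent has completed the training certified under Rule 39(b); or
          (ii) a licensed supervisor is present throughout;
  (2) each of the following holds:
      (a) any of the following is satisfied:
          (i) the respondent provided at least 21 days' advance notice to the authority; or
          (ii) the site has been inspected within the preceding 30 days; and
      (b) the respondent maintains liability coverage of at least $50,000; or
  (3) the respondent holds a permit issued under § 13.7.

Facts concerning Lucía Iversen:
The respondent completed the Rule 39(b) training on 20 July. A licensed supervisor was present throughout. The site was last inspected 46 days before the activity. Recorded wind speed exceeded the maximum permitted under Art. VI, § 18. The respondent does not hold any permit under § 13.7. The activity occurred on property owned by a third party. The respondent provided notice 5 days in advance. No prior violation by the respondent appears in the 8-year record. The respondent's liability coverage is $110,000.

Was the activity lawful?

(a) no prior violation — satisfied.
(i) weather ok — not satisfied.
(ii) own property — not met.
(b): F OR F → false.
(i) not (training certified) — fails.
(ii) supervisor present — holds.
(c) = F OR T = true.
(1): T AND F AND T → false.
(i) ≥21 days' notice — fails.
(ii) site inspected — not satisfied.
So (a) is not satisfied (F OR F).
(b) coverage ≥ $50,000 — holds.
So (2) is not satisfied (F AND T).
(3) holds permit — not satisfied.
So Overall is not satisfied (F OR F OR F).

No — unlawful.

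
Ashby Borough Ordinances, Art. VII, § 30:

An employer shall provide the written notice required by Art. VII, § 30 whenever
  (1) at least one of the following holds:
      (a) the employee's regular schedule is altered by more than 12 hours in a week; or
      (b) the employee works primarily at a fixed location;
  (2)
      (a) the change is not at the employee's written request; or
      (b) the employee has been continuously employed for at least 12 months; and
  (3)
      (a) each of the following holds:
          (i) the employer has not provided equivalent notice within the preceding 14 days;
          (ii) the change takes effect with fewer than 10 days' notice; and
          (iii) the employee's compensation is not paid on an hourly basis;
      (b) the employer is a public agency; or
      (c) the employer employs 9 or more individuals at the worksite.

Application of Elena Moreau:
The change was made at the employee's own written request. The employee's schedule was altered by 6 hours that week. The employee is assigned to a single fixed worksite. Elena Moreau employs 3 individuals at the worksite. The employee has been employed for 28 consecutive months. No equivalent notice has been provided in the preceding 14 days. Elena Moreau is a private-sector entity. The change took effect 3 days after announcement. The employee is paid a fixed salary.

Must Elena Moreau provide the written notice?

(a) schedule shift > 12h — not met.
(b) fixed location — satisfied.
(1): F OR T → true.
(a) not employee-requested — fails.
(b) tenure ≥ 12 mo. — holds.
(2): F OR T → true.
(i) no recent notice — met.
(ii) < 10 days' notice — holds.
(iii) not (hourly-paid) — holds.
So (a) is satisfied (T AND T AND T).
(b) public agency — fails.
(c) ≥ 9 at site — fails.
So (3) is satisfied (T OR F OR F).
Overall: T AND T AND T → true.

Yes — required.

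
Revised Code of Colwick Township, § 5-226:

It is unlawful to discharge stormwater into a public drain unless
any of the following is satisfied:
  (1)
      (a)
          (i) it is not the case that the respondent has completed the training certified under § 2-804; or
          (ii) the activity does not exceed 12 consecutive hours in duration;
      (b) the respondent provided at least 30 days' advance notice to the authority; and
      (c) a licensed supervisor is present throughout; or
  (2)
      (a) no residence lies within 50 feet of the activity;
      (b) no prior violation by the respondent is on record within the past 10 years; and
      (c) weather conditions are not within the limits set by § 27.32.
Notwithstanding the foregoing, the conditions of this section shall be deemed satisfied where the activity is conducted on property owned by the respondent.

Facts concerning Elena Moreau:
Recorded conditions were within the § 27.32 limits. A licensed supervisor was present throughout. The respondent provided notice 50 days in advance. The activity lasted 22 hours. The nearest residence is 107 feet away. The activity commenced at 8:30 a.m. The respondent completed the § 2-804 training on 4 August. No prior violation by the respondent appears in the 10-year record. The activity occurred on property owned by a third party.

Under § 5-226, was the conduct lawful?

No — unlawful.

(i) not (training certified) — not met.
(ii) ≤ 12 hrs duration — fails.
(a) = F OR F = false.
(b) ≥30 days' notice — satisfied.
(c) supervisor present — satisfied.
(1): F AND T AND T → false.
(a) no residence in 50 ft — met.
(b) no prior violation — satisfied.
(c) not (weather ok) — not satisfied.
So (2) is not satisfied (T AND T AND F).
Overall = F OR F = false.
Exception (own property) — not satisfied.
Result: main false OR exception false → false.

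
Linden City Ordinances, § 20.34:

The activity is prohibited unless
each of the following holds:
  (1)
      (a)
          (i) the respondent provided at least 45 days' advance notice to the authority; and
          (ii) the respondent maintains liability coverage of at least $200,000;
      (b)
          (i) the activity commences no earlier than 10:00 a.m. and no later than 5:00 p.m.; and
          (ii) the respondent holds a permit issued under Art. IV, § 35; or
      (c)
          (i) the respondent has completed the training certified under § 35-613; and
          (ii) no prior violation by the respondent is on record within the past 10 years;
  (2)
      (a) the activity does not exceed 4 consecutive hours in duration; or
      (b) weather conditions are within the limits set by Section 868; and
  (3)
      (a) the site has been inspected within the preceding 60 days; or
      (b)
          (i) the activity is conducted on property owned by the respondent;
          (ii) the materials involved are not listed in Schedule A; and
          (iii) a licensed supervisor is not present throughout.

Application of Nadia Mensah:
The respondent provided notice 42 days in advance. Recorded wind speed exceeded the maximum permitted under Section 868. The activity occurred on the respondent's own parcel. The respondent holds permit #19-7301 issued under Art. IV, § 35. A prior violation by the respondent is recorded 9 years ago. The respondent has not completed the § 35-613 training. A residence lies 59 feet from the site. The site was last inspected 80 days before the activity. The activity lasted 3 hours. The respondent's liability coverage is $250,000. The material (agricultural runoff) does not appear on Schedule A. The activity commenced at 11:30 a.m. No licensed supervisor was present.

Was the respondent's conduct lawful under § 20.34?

(i) ≥45 days' notice — fails.
(ii) coverage ≥ $200,000 — met.
(a): F AND T → false.
(i) start within hours — met.
(ii) holds permit — satisfied.
(b) = T AND T = true.
(i) training certified — not met.
(ii) no prior violation — fails.
(c) = F AND F = false.
So (1) is satisfied (F OR T OR F).
(a) ≤ 4 hrs duration — met.
(b) weather ok — fails.
(2) = T OR F = true.
(a) site inspected — not met.
(i) own property — met.
(ii) not (Schedule A material) — holds.
(iii) not (supervisor present) — satisfied.
(b): T AND T AND T → true.
(3) = F OR T = true.
Overall = T AND T AND T = true.

Yes — lawful.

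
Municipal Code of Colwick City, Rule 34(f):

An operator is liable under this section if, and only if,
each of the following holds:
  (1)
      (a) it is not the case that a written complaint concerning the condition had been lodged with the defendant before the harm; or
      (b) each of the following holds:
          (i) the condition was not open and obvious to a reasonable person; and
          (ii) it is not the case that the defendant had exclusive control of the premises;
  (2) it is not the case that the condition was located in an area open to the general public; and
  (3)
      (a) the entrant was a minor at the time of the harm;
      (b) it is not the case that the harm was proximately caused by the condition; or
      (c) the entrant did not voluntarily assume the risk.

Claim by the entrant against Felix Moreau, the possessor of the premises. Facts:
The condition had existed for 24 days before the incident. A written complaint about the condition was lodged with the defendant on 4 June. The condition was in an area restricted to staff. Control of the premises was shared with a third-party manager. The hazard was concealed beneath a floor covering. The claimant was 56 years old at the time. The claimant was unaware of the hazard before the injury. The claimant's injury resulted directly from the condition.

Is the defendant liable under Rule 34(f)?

(a) not (complaint lodged) — not satisfied.
(i) not open/obvious — holds.
(ii) not (exclusive control) — holds.
(b): T AND T → true.
So (1) is satisfied (F OR T).
(2) not (public area) — satisfied.
(a) entrant a minor — fails.
(b) not (proximate cause) — not met.
(c) no assumed risk — met.
(3): F OR F OR T → true.
Overall = T AND T AND T = true.

Yes — liable.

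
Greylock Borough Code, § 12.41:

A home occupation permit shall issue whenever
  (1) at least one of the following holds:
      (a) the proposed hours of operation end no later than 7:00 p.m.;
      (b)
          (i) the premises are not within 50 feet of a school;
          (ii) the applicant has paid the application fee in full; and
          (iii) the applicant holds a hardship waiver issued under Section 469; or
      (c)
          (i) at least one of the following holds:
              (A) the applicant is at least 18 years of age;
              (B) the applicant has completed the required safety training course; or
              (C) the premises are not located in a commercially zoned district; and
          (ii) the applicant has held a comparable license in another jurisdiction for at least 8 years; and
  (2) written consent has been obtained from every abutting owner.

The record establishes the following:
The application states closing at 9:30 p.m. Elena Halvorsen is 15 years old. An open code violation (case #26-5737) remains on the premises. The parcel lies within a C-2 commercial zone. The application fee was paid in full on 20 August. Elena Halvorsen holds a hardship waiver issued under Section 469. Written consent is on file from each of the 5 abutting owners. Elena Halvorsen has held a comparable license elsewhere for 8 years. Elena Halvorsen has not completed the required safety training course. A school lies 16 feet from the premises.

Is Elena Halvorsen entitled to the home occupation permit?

No — denied.

(a) closes by 7 p.m. — not met.
(i) ≥50 ft from school — not satisfied.
(ii) fee paid — satisfied.
(iii) hardship waiver — met.
So (b) is not satisfied (F AND T AND T).
(A) age ≥ 18 — not met.
(B) safety training — not met.
(C) not (commercially zoned) — not met.
(i) = F OR F OR F = false.
(ii) prior license ≥ 8 yr — met.
So (c) is not satisfied (F AND T).
(1) = F OR F OR F = false.
(2) all abutters consent — holds.
Overall: F AND T → false.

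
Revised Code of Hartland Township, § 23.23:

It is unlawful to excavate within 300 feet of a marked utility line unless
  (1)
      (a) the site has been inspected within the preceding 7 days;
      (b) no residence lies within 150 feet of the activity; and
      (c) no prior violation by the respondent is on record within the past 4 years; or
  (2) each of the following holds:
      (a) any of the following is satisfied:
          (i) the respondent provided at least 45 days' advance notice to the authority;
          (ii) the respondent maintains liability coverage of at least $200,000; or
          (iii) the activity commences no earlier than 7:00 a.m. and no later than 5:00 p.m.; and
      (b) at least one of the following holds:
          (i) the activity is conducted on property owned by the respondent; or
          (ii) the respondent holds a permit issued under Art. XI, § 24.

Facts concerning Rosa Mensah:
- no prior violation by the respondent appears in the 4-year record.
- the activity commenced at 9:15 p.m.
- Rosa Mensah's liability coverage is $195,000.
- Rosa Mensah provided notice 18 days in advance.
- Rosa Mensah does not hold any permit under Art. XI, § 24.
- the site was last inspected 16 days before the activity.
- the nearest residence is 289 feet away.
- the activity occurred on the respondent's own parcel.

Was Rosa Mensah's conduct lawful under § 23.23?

No — unlawful.

(a) site inspected — not met.
(b) no residence in 150 ft — holds.
(c) no prior violation — holds.
So (1) is not satisfied (F AND T AND T).
(i) ≥45 days' notice — not met.
(ii) coverage ≥ $200,000 — not satisfied.
(iii) start within hours — not met.
So (a) is not satisfied (F OR F OR F).
(i) own property — satisfied.
(ii) holds permit — not met.
(b): T OR F → true.
So (2) is not satisfied (F AND T).
Overall = F OR F = false.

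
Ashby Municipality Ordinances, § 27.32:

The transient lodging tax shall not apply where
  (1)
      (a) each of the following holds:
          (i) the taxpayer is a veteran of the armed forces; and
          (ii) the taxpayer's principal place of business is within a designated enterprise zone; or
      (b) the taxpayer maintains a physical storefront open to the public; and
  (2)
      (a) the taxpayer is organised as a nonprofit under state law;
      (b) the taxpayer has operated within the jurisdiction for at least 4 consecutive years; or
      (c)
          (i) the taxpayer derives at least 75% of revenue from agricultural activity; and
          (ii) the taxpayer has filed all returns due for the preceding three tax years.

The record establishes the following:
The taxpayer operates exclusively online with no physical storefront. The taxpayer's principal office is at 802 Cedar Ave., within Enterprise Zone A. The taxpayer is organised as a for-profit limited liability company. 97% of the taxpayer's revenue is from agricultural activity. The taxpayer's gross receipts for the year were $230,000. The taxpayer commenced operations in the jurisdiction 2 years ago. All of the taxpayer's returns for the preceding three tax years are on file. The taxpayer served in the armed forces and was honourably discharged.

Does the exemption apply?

Yes — exempt.

(i) veteran — holds.
(ii) in enterprise zone — met.
(a): T AND T → true.
(b) has storefront — not met.
(1): T OR F → true.
(a) nonprofit — fails.
(b) ≥ 4 yrs in jurisdiction — not met.
(i) ≥75% agricultural — satisfied.
(ii) returns current — met.
So (c) is satisfied (T AND T).
(2) = F OR F OR T = true.
Overall = T AND T = true.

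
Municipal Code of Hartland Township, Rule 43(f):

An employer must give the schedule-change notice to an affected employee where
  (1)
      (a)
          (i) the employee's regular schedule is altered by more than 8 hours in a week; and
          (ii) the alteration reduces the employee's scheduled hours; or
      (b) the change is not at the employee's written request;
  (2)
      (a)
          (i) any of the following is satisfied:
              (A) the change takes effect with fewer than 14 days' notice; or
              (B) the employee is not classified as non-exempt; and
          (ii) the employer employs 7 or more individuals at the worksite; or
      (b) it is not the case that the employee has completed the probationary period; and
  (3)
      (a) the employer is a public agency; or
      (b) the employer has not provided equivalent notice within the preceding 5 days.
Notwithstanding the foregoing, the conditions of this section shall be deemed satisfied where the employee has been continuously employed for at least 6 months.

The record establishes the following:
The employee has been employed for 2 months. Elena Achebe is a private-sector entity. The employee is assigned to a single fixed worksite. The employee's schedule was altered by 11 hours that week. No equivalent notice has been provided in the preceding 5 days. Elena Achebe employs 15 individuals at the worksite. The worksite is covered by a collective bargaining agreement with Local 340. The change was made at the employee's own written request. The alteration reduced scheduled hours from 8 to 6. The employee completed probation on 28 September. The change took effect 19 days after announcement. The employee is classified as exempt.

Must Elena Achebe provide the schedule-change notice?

(i) schedule shift > 8h — met.
(ii) hours reduced — satisfied.
(a): T AND T → true.
(b) not employee-requested — not satisfied.
(1) = T OR F = true.
(A) < 14 days' notice — fails.
(B) not (non-exempt) — holds.
(i) = F OR T = true.
(ii) ≥ 7 at site — satisfied.
(a): T AND T → true.
(b) not (past probation) — not met.
(2): T OR F → true.
(a) public agency — not satisfied.
(b) no recent notice — holds.
So (3) is satisfied (F OR T).
Overall: T AND T AND T → true.
Exception (tenure ≥ 6 mo.) — not satisfied.
Result: main true OR exception false → true.

Yes — required.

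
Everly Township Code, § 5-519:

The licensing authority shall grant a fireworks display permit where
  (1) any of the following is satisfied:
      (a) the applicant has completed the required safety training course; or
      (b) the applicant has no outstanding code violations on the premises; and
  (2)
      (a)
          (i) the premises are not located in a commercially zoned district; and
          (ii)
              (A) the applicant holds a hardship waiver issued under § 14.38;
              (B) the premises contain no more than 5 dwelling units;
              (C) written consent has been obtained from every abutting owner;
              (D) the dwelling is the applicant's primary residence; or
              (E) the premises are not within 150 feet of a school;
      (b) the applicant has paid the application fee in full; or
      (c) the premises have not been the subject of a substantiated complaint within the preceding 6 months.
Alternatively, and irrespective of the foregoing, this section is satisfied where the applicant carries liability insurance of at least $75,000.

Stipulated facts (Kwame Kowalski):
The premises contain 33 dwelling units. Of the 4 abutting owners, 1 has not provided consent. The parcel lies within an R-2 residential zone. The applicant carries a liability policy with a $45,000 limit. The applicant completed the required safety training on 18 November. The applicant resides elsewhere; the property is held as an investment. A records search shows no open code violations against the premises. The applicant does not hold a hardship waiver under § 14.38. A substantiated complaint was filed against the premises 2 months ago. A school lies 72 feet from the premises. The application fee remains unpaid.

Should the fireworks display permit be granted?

No — denied.

(a) safety training — satisfied.
(b) no code violations — met.
So (1) is satisfied (T OR T).
(i) not (commercially zoned) — holds.
(A) hardship waiver — not satisfied.
(B) ≤ 5 units — not satisfied.
(C) all abutters consent — not met.
(D) primary residence — fails.
(E) ≥150 ft from school — fails.
So (ii) is not satisfied (F OR F OR F OR F OR F).
So (a) is not satisfied (T AND F).
(b) fee paid — not met.
(c) no complaint in 6 mo. — not met.
So (2) is not satisfied (F OR F OR F).
So Overall is not satisfied (T AND F).
Exception (insurance ≥ $75,000) — not satisfied.
Result: main false OR exception false → false.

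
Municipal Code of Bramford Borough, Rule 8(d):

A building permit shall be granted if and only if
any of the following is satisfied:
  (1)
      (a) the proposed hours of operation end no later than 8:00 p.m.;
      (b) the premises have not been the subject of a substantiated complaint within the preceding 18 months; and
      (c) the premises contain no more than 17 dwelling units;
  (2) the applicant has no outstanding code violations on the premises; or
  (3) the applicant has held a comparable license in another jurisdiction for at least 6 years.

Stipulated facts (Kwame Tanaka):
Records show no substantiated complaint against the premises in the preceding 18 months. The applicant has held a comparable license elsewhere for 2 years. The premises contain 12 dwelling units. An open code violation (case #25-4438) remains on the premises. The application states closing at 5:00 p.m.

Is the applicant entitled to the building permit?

(a) closes by 8 p.m. — satisfied.
(b) no complaint in 18 mo. — satisfied.
(c) ≤ 17 units — holds.
(1): T AND T AND T → true.
(2) no code violations — not met.
(3) prior license ≥ 6 yr — fails.
Overall = T OR F OR F = true.

Yes — granted.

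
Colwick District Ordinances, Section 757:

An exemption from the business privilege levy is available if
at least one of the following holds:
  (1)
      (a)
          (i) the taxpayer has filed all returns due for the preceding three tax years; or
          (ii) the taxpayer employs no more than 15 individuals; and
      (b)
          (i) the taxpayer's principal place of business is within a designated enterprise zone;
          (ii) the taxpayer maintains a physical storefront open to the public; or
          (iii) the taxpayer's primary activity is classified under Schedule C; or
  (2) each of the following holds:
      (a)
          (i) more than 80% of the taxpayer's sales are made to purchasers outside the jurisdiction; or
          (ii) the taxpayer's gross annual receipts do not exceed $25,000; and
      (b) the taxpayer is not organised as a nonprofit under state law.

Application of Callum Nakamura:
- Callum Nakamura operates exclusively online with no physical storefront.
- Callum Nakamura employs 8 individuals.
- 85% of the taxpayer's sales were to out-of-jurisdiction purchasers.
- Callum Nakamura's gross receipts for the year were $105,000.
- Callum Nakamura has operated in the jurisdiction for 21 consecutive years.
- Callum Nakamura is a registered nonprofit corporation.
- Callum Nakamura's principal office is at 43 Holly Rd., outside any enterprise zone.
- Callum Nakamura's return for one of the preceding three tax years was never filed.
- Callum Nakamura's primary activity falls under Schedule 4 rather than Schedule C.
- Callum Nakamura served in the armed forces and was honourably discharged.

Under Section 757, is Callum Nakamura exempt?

(i) returns current — fails.
(ii) ≤ 15 employees — holds.
So (a) is satisfied (F OR T).
(i) in enterprise zone — not satisfied.
(ii) has storefront — not satisfied.
(iii) Schedule C activity — fails.
(b): F OR F OR F → false.
(1): T AND F → false.
(i) >80% out-of-jur. sales — holds.
(ii) receipts ≤ $25,000 — not met.
So (a) is satisfied (T OR F).
(b) not (nonprofit) — not satisfied.
(2) = T AND F = false.
Overall = F OR F = false.

No — not exempt.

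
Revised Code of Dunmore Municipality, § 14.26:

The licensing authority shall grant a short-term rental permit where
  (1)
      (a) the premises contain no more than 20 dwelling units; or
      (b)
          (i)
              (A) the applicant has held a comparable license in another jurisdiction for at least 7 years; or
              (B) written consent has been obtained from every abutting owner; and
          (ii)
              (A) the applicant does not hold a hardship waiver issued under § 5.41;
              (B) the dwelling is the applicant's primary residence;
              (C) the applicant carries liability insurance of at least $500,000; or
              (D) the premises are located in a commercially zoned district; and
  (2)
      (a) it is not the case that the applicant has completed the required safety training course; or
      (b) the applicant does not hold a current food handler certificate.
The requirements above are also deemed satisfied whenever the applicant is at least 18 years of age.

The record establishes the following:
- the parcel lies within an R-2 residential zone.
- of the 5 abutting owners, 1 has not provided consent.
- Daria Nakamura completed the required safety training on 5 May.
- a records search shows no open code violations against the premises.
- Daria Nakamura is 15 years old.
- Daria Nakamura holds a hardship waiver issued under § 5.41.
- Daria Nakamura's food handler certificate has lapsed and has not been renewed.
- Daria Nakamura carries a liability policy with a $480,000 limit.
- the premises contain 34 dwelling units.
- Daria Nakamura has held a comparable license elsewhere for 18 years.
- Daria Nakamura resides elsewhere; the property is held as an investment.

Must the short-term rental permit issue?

(a) ≤ 20 units — fails.
(A) prior license ≥ 7 yr — satisfied.
(B) all abutters consent — fails.
(i) = T OR F = true.
(A) not (hardship waiver) — fails.
(B) primary residence — not satisfied.
(C) insurance ≥ $500,000 — not met.
(D) commercially zoned — not met.
(ii): F OR F OR F OR F → false.
(b) = T AND F = false.
(1): F OR F → false.
(a) not (safety training) — fails.
(b) not (food handler cert.) — satisfied.
(2): F OR T → true.
Overall = F AND T = false.
Exception (age ≥ 18) — not satisfied.
Result: main false OR exception false → false.

No — denied.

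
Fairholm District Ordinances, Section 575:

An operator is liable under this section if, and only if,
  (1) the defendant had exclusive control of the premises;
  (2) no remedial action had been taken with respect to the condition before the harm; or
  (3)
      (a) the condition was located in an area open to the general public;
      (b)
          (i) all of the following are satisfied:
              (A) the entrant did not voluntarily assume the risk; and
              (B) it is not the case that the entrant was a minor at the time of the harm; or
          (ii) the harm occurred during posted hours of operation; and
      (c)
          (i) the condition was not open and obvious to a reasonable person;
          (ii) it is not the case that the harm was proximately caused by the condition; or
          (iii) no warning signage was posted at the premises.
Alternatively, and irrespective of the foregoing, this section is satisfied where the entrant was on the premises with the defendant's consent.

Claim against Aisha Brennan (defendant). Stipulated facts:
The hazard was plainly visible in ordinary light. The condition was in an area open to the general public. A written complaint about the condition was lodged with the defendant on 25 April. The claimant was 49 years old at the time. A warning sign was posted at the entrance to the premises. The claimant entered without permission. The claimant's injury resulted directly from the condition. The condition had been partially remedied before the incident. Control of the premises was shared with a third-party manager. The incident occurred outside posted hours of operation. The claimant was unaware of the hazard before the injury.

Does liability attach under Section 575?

(1) exclusive control — not met.
(2) no remedial action — not satisfied.
(a) public area — met.
(A) no assumed risk — met.
(B) not (entrant a minor) — holds.
(i): T AND T → true.
(ii) during posted hours — fails.
(b) = T OR F = true.
(i) not open/obvious — not satisfied.
(ii) not (proximate cause) — not satisfied.
(iii) no signage posted — fails.
(c) = F OR F OR F = false.
(3) = T AND T AND F = false.
Overall: F OR F OR F → false.
Exception (consent to enter) — not satisfied.
Result: main false OR exception false → false.

No — not liable.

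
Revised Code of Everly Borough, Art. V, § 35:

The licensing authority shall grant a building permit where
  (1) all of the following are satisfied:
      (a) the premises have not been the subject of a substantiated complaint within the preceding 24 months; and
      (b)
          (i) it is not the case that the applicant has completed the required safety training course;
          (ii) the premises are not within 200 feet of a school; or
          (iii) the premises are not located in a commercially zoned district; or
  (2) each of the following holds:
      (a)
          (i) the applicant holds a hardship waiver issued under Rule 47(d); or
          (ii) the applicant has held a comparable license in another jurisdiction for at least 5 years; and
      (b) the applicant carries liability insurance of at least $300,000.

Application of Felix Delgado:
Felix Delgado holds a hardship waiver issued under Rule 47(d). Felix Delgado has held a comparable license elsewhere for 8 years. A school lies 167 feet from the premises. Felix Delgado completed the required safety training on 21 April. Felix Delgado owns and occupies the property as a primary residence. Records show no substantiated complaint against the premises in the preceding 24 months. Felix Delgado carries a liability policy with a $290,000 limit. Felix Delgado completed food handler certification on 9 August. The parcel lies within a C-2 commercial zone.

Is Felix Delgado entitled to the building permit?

No — denied.

(a) no complaint in 24 mo. — met.
(i) not (safety training) — fails.
(ii) ≥200 ft from school — fails.
(iii) not (commercially zoned) — fails.
So (b) is not satisfied (F OR F OR F).
So (1) is not satisfied (T AND F).
(i) hardship waiver — satisfied.
(ii) prior license ≥ 5 yr — met.
So (a) is satisfied (T OR T).
(b) insurance ≥ $300,000 — fails.
(2) = T AND F = false.
So Overall is not satisfied (F OR F).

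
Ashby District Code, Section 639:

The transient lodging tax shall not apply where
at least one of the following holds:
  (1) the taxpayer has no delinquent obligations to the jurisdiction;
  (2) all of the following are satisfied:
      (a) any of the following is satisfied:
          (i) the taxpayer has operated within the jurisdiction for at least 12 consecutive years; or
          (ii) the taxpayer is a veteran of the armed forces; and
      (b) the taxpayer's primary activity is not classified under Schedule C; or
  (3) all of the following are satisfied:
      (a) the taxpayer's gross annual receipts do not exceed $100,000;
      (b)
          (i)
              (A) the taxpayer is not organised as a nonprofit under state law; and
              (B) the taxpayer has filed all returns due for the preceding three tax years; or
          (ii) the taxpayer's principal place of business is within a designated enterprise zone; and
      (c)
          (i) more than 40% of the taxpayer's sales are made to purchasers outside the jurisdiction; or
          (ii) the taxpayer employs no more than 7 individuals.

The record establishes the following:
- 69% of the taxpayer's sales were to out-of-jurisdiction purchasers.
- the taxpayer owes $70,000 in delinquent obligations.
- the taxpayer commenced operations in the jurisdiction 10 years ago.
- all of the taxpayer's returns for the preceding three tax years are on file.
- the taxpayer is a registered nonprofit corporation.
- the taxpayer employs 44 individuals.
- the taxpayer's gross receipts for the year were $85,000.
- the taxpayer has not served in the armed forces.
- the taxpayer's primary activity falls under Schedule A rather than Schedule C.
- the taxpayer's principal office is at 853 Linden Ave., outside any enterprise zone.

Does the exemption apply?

No — not exempt.

(1) no delinquency — fails.
(i) ≥ 12 yrs in jurisdiction — fails.
(ii) veteran — not satisfied.
(a): F OR F → false.
(b) not (Schedule C activity) — holds.
(2) = F AND T = false.
(a) receipts ≤ $100,000 — met.
(A) not (nonprofit) — not met.
(B) returns current — holds.
So (i) is not satisfied (F AND T).
(ii) in enterprise zone — not met.
(b) = F OR F = false.
(i) >40% out-of-jur. sales — holds.
(ii) ≤ 7 employees — not met.
(c): T OR F → true.
So (3) is not satisfied (T AND F AND T).
Overall: F OR F OR F → false.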